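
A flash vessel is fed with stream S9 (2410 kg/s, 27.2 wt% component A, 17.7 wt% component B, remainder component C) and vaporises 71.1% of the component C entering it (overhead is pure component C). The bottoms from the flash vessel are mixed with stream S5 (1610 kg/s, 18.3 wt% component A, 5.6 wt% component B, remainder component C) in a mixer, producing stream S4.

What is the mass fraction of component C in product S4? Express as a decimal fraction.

Vapour removed = 0.711×0.551×2410 = 944.14 kg/s; concentrate = 1465.9 kg/s.
component C reaching the mixer = 383.77 (from concentrate) + 1610×0.761 = 1609 kg/s.
Product flow = 1465.9 + 1610 = 3075.9 kg/s; component C fraction = 0.523.

0.523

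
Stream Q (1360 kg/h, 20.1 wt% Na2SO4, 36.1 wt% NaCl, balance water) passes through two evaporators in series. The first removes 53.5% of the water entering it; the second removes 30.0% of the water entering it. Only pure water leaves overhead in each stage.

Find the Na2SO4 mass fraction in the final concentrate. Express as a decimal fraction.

0.285

water in feed = 1360×0.438 = 595.68 kg/h.
After stage 1: water left = (1−0.535)×595.68 = 276.99; stream total = 1041.3 kg/h.
After stage 2: water left = (1−0.300)×276.99 = 193.89; final concentrate = 958.21 kg/h.
Na2SO4 fraction = 273.36/958.21 = 0.285.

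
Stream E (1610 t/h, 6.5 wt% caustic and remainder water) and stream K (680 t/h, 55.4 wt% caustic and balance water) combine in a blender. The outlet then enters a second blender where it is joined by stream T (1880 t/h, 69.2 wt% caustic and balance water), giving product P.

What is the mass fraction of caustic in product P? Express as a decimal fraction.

Overall, product flow = 4170 t/h.
caustic in = 1610×0.065 + 680×0.554 + 1880×0.692 = 1782.3 t/h.
caustic fraction in P = 0.427.

0.427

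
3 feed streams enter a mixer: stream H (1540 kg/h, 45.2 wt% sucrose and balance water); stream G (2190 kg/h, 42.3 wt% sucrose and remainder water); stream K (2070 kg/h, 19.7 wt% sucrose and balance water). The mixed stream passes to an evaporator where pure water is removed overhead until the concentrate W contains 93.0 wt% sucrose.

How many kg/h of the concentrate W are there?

2183 kg/h

sucrose entering = 1540×0.452 + 2190×0.423 + 2070×0.197 = 2030.2 kg/h.
All sucrose reports to W, so W = 2030.2/0.930 = 2183.1 kg/h.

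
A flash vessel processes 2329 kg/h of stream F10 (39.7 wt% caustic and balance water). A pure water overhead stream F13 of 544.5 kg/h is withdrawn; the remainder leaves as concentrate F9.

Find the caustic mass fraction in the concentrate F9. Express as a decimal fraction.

0.518

caustic is not removed: 2329×0.397 = 924.61 kg/h of caustic enters F9.
Concentrate = 2329 − 544.5 = 1784.5 kg/h.
Mass fraction = 924.61/1784.5 = 0.518.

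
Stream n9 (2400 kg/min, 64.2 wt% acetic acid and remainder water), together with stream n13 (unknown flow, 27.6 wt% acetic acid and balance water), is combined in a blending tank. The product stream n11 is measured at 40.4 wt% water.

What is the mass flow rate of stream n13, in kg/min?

345 kg/min

Let n13 be the unknown flow. Total out = 2400 + n13.
water balance: 859.2 + 0.724·n13 = 0.404·(2400 + n13)
(0.724 − 0.404)·n13 = 0.404×2400 − 859.2 = 110.4
n13 = 110.4 / 0.320 = 345 kg/min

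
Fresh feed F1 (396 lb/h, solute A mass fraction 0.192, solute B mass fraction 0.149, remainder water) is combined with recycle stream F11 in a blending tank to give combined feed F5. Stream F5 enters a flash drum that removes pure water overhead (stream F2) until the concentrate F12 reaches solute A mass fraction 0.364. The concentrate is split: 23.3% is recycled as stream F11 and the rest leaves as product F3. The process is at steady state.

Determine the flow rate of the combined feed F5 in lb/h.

459.5 lb/h

Overall solute A balance (none leaves overhead): solute A in fresh feed = solute A in product, i.e. 396×0.192 = (1−0.233)·F12·0.364.
F12 = 76.032/(0.364×0.767) = 272.33 lb/h.
Recycle F11 = 0.233×272.33 = 63.454 lb/h.
Combined feed F5 = 396 + 63.454 = 459.45 lb/h.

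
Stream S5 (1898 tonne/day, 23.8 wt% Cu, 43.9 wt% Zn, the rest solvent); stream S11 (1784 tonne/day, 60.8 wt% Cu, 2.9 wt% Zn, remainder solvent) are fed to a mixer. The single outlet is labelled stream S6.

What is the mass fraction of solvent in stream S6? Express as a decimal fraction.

Total flow out = 1898 + 1784 = 3682 tonne/day.
solvent in = 1898×0.323 + 1784×0.363 = 1260.6 tonne/day.
solvent mass fraction in S6 = 1260.6/3682 = 0.3424.

0.3424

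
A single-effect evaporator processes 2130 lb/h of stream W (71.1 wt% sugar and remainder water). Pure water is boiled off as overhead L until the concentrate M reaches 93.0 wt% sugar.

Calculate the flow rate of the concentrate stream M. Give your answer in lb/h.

1628 lb/h

sugar is conserved: 2130×0.711 = 1514.4 lb/h all reports to the concentrate.
Concentrate = 1514.4/(target fraction) = 1628.4 lb/h.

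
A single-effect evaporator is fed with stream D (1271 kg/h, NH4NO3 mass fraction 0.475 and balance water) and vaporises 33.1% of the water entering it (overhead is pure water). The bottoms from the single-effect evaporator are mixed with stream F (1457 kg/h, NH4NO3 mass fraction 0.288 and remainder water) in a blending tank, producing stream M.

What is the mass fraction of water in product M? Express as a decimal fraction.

0.592

Vapour removed = 0.331×0.525×1271 = 220.87 kg/h; concentrate = 1050.1 kg/h.
water reaching the mixer = 446.41 (from concentrate) + 1457×0.712 = 1483.8 kg/h.
Product flow = 1050.1 + 1457 = 2507.1 kg/h; water fraction = 0.592.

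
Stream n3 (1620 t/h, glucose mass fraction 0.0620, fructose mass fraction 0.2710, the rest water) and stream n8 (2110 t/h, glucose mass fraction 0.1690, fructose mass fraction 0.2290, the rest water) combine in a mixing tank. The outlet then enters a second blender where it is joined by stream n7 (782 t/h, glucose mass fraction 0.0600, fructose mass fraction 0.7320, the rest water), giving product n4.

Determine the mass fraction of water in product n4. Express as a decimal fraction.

0.5571

Overall, product flow = 4512 t/h.
water in = 1620×0.667 + 2110×0.602 + 782×0.208 = 2513.4 t/h.
water fraction in n4 = 0.5571.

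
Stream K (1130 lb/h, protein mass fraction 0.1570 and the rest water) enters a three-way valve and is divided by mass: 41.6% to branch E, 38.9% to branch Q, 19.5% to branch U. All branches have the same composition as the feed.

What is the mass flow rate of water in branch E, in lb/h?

396.3 lb/h

Branch E total = 0.416×1130 = 470.08 lb/h.
water in E = 0.843×470.08 = 396.28 lb/h.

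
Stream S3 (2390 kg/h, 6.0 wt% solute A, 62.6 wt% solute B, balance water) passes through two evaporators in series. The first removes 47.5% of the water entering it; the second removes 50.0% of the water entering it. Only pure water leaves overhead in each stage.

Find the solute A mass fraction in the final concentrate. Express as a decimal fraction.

water in feed = 2390×0.314 = 750.46 kg/h.
After stage 1: water left = (1−0.475)×750.46 = 393.99; stream total = 2033.5 kg/h.
After stage 2: water left = (1−0.500)×393.99 = 197; final concentrate = 1836.5 kg/h.
solute A fraction = 143.4/1836.5 = 0.078.

0.078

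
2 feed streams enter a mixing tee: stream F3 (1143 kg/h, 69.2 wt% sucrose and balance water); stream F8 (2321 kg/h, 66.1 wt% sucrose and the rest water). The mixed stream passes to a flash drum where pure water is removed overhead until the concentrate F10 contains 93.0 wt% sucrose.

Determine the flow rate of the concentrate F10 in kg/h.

2500 kg/h

sucrose entering = 1143×0.692 + 2321×0.661 = 2325.1 kg/h.
All sucrose reports to F10, so F10 = 2325.1/0.930 = 2500.1 kg/h.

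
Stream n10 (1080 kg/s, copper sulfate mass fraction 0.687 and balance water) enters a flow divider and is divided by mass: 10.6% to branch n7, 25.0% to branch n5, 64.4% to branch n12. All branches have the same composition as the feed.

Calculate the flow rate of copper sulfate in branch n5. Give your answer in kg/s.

Branch n5 total = 0.250×1080 = 270 kg/s.
copper sulfate in n5 = 0.687×270 = 185.49 kg/s.

185.5 kg/s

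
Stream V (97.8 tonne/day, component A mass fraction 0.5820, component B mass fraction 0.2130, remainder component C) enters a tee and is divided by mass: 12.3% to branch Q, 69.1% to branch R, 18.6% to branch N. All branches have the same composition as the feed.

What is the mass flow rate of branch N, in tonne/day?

Branch N flow = 0.186×97.8 = 18.191 tonne/day.

18.19 tonne/day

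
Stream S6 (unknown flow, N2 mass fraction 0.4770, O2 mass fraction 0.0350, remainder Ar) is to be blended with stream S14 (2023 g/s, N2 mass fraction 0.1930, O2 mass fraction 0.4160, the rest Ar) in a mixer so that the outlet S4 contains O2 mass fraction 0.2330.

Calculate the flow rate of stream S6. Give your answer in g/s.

1870 g/s

Let S6 be the unknown flow. Total out = 2023 + S6.
O2 balance: 841.57 + 0.035·S6 = 0.233·(2023 + S6)
(0.035 − 0.233)·S6 = 0.233×2023 − 841.57 = -370.21
S6 = -370.21 / -0.198 = 1869.7 g/s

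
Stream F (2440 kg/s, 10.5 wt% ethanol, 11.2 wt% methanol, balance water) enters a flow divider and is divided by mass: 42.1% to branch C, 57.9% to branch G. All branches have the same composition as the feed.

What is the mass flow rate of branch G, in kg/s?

Branch G flow = 0.579×2440 = 1412.8 kg/s.

1413 kg/s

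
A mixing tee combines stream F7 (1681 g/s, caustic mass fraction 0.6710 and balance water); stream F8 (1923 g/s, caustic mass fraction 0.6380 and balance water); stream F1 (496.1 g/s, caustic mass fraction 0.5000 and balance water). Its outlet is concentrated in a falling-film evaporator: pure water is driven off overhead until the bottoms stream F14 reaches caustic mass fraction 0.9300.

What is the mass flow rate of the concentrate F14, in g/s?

2799 g/s

caustic entering = 1681×0.671 + 1923×0.638 + 496.1×0.500 = 2602.9 g/s.
All caustic reports to F14, so F14 = 2602.9/0.930 = 2798.8 g/s.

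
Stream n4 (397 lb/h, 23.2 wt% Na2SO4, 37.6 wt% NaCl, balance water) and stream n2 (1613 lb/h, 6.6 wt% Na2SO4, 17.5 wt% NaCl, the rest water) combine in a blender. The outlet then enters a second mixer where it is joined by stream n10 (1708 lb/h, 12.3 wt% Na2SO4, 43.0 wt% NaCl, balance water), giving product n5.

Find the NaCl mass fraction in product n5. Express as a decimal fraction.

0.314

Overall, product flow = 3718 lb/h.
NaCl in = 397×0.376 + 1613×0.175 + 1708×0.430 = 1166 lb/h.
NaCl fraction in n5 = 0.314.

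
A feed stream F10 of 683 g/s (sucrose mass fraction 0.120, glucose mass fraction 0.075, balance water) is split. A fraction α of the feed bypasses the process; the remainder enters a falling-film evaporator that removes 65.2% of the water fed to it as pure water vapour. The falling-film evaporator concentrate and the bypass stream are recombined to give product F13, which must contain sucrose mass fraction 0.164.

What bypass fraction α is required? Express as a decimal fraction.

0.489

All 683×0.120 = 81.96 g/s of sucrose reaches F13, so F13 = 81.96/0.164 = 499.76 g/s and vapour = 183.24 g/s.
The evaporator receives (1−α)·683 of feed at 0.805 water and removes 0.652 of that water:
0.652×0.805×(1−α)×683 = 183.24
(1−α) = 183.24/358.48 = 0.5112;  α = 0.4888.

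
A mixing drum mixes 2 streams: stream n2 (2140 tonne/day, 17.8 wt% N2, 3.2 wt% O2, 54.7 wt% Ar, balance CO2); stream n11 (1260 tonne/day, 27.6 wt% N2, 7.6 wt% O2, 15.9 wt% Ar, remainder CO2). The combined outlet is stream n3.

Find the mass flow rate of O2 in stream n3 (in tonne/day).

164.2 tonne/day

O2 out = O2 in = 2140×0.032 + 1260×0.076 = 164.24 tonne/day.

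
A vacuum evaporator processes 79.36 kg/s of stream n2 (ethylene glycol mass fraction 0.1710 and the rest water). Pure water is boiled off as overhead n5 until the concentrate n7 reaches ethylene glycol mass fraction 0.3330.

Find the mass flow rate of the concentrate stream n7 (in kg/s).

40.75 kg/s

ethylene glycol is conserved: 79.36×0.171 = 13.571 kg/s all reports to the concentrate.
Concentrate = 13.571/(target fraction) = 40.752 kg/s.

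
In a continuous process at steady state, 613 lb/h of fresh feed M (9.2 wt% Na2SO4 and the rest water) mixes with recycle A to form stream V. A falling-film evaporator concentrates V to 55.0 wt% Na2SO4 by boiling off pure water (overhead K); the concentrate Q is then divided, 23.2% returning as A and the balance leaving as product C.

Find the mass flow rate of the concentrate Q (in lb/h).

Overall Na2SO4 balance (none leaves overhead): Na2SO4 in fresh feed = Na2SO4 in product, i.e. 613×0.092 = (1−0.232)·Q·0.550.
Q = 56.396/(0.550×0.768) = 133.51 lb/h.

133.5 lb/h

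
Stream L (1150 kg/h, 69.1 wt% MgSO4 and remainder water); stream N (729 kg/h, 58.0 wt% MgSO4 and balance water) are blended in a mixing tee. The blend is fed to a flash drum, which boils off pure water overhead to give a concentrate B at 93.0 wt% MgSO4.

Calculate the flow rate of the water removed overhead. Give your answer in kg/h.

MgSO4 entering = 1150×0.691 + 729×0.580 = 1217.5 kg/h.
All MgSO4 reports to B, so B = 1217.5/0.930 = 1309.1 kg/h.
Total feed = 1879 kg/h; overhead = 1879 − 1309.1 = 569.89 kg/h.

569.9 kg/h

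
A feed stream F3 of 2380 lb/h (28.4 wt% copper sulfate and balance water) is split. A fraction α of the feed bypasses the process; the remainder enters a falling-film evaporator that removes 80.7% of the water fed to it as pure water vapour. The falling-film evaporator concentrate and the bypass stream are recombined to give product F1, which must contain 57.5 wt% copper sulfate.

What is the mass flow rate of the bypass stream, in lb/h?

All 2380×0.284 = 675.92 lb/h of copper sulfate reaches F1, so F1 = 675.92/0.575 = 1175.5 lb/h and vapour = 1204.5 lb/h.
The evaporator receives (1−α)·2380 of feed at 0.716 water and removes 0.807 of that water:
0.807×0.716×(1−α)×2380 = 1204.5
(1−α) = 1204.5/1375.2 = 0.8759;  α = 0.1241.
Bypass flow = 0.1241×2380 = 295.43 lb/h.

295.4 lb/h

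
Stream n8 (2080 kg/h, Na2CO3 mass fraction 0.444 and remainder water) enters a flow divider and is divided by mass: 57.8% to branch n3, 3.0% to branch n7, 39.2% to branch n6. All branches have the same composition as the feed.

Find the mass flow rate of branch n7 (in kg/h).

62.4 kg/h

Branch n7 flow = 0.030×2080 = 62.4 kg/h.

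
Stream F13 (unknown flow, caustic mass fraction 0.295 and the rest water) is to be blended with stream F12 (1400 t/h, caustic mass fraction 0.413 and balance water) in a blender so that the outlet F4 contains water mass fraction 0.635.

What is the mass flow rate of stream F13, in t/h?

Let F13 be the unknown flow. Total out = 1400 + F13.
water balance: 821.8 + 0.705·F13 = 0.635·(1400 + F13)
(0.705 − 0.635)·F13 = 0.635×1400 − 821.8 = 67.2
F13 = 67.2 / 0.070 = 960 t/h

960 t/h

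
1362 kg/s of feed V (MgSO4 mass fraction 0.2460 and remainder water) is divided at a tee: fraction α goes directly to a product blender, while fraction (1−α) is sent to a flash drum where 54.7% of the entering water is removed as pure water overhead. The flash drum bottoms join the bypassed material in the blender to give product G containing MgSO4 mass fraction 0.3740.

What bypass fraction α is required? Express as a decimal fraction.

All 1362×0.246 = 335.05 kg/s of MgSO4 reaches G, so G = 335.05/0.374 = 895.86 kg/s and vapour = 466.14 kg/s.
The evaporator receives (1−α)·1362 of feed at 0.754 water and removes 0.547 of that water:
0.547×0.754×(1−α)×1362 = 466.14
(1−α) = 466.14/561.74 = 0.8298;  α = 0.1702.

0.170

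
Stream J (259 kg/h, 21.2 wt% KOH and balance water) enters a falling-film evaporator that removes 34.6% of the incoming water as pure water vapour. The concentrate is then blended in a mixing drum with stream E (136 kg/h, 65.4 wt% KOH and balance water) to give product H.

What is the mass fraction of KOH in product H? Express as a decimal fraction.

Vapour removed = 0.346×0.788×259 = 70.616 kg/h; concentrate = 188.38 kg/h.
KOH reaching the mixer = 54.908 (from concentrate) + 136×0.654 = 143.85 kg/h.
Product flow = 188.38 + 136 = 324.38 kg/h; KOH fraction = 0.443.

0.443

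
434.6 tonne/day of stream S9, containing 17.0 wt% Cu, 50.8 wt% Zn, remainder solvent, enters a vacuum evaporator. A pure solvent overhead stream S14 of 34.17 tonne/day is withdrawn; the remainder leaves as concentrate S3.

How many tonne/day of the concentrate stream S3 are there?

Concentrate = 434.6 − 34.17 = 400.43 tonne/day.

400.4 tonne/day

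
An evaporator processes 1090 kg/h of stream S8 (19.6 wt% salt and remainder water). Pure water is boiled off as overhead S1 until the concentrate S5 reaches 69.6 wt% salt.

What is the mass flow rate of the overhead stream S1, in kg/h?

783 kg/h

salt is conserved: 1090×0.196 = 213.64 kg/h all reports to the concentrate.
Concentrate = 213.64/(target fraction) = 306.95 kg/h.
Overhead = 1090 − 306.95 = 783.05 kg/h.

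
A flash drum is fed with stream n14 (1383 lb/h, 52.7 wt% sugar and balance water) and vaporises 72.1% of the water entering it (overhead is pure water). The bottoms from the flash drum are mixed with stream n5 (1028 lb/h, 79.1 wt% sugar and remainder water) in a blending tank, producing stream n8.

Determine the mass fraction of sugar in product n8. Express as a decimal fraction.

0.7951

Vapour removed = 0.721×0.473×1383 = 471.65 lb/h; concentrate = 911.35 lb/h.
sugar reaching the mixer = 728.84 (from concentrate) + 1028×0.791 = 1542 lb/h.
Product flow = 911.35 + 1028 = 1939.4 lb/h; sugar fraction = 0.7951.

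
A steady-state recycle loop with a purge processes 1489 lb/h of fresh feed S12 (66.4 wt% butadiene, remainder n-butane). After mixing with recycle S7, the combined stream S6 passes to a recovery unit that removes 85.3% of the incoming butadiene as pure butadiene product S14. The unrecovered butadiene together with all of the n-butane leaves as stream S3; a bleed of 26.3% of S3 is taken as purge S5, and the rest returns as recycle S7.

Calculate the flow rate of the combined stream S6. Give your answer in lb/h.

3011 lb/h

n-butane enters only via S12 and leaves only via the purge: 1489×0.336 = 0.263×(n-butane in S3), and the recovery unit passes all n-butane, so n-butane in S6 = n-butane in S3 = 1902.3 lb/h.
butadiene in S6: m_A = 1489×0.664 + (1−0.263)·(1−0.853)·m_A, so m_A = 988.7/0.8917 = 1108.8 lb/h.
S6 = 1108.8 + 1902.3 = 3011.1 lb/h.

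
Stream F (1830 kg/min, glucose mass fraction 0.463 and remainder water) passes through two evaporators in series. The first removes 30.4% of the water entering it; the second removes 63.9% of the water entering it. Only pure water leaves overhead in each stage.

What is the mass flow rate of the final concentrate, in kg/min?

1094 kg/min

water in feed = 1830×0.537 = 982.71 kg/min.
After stage 1: water left = (1−0.304)×982.71 = 683.97; stream total = 1531.3 kg/min.
After stage 2: water left = (1−0.639)×683.97 = 246.91; final concentrate = 1094.2 kg/min.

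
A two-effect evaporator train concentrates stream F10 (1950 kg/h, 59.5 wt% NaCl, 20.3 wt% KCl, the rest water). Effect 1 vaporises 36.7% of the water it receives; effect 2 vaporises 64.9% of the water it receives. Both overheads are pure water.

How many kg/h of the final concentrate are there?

water in feed = 1950×0.202 = 393.9 kg/h.
After stage 1: water left = (1−0.367)×393.9 = 249.34; stream total = 1805.4 kg/h.
After stage 2: water left = (1−0.649)×249.34 = 87.518; final concentrate = 1643.6 kg/h.

1644 kg/h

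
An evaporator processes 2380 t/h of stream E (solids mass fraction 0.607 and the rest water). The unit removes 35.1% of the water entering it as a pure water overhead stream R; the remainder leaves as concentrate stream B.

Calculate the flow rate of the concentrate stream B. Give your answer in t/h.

2052 t/h

water entering = 2380×0.393 = 935.34 t/h; overhead removed = 0.351×935.34 = 328.3 t/h.
Concentrate = 2380 − 328.3 = 2051.7 t/h.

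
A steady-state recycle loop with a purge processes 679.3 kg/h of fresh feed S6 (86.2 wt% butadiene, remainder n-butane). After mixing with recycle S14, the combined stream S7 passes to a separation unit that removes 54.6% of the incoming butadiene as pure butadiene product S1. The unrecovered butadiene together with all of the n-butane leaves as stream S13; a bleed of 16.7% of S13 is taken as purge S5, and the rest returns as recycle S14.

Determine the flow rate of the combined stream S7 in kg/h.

1503 kg/h

n-butane enters only via S6 and leaves only via the purge: 679.3×0.138 = 0.167×(n-butane in S13), and the separation unit passes all n-butane, so n-butane in S7 = n-butane in S13 = 561.34 kg/h.
butadiene in S7: m_A = 679.3×0.862 + (1−0.167)·(1−0.546)·m_A, so m_A = 585.56/0.6218 = 941.68 kg/h.
S7 = 941.68 + 561.34 = 1503 kg/h.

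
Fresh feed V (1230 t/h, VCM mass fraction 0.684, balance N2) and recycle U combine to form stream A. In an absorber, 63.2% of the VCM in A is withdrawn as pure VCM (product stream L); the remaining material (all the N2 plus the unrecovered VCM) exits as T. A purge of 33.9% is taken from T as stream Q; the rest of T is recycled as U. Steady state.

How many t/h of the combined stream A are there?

2258 t/h

N2 enters only via V and leaves only via the purge: 1230×0.316 = 0.339×(N2 in T), and the absorber passes all N2, so N2 in A = N2 in T = 1146.5 t/h.
VCM in A: m_A = 1230×0.684 + (1−0.339)·(1−0.632)·m_A, so m_A = 841.32/0.7568 = 1111.8 t/h.
A = 1111.8 + 1146.5 = 2258.3 t/h.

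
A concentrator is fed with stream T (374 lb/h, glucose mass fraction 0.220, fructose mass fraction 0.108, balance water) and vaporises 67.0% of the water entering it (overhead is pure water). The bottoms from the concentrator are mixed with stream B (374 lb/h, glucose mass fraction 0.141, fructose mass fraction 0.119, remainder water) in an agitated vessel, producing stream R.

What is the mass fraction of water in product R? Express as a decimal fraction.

Vapour removed = 0.670×0.672×374 = 168.39 lb/h; concentrate = 205.61 lb/h.
water reaching the mixer = 82.938 (from concentrate) + 374×0.740 = 359.7 lb/h.
Product flow = 205.61 + 374 = 579.61 lb/h; water fraction = 0.621.

0.621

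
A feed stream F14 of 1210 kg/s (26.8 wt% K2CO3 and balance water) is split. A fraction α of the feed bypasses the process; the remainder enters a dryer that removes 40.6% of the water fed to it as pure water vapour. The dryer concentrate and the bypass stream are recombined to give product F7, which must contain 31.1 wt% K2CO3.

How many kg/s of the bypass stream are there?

All 1210×0.268 = 324.28 kg/s of K2CO3 reaches F7, so F7 = 324.28/0.311 = 1042.7 kg/s and vapour = 167.3 kg/s.
The evaporator receives (1−α)·1210 of feed at 0.732 water and removes 0.406 of that water:
0.406×0.732×(1−α)×1210 = 167.3
(1−α) = 167.3/359.6 = 0.4652;  α = 0.5348.
Bypass flow = 0.5348×1210 = 647.07 kg/s.

647.1 kg/s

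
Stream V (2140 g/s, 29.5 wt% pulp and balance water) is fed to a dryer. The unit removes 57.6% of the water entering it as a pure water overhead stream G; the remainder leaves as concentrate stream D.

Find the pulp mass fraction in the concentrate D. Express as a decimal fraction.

pulp is not removed: 2140×0.295 = 631.3 g/s of pulp enters D.
water entering = 2140×0.705 = 1508.7 g/s; overhead removed = 0.576×1508.7 = 869.01 g/s.
Concentrate = 2140 − 869.01 = 1271 g/s.
Mass fraction = 631.3/1271 = 0.497.

0.497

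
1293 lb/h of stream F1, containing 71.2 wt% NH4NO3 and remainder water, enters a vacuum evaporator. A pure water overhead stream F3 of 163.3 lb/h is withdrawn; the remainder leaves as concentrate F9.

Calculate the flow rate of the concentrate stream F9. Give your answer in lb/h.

Concentrate = 1293 − 163.3 = 1129.7 lb/h.

1130 lb/h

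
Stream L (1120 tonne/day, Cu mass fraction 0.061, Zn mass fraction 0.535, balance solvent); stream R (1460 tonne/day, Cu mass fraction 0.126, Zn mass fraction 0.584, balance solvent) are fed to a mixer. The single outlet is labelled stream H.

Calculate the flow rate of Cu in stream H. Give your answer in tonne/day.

Cu out = Cu in = 1120×0.061 + 1460×0.126 = 252.28 tonne/day.

252.3 tonne/day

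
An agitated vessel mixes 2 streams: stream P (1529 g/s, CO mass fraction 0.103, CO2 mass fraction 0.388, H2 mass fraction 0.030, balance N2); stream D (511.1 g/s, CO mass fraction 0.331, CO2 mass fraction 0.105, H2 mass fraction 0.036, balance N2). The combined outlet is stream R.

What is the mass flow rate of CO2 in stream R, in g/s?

CO2 out = CO2 in = 1529×0.388 + 511.1×0.105 = 646.92 g/s.

646.9 g/s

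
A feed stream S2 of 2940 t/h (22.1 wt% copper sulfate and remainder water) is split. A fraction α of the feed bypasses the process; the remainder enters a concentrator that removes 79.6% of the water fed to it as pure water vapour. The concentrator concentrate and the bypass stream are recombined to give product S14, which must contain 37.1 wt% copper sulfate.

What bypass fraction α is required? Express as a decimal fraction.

All 2940×0.221 = 649.74 t/h of copper sulfate reaches S14, so S14 = 649.74/0.371 = 1751.3 t/h and vapour = 1188.7 t/h.
The evaporator receives (1−α)·2940 of feed at 0.779 water and removes 0.796 of that water:
0.796×0.779×(1−α)×2940 = 1188.7
(1−α) = 1188.7/1823 = 0.6520;  α = 0.3480.

0.348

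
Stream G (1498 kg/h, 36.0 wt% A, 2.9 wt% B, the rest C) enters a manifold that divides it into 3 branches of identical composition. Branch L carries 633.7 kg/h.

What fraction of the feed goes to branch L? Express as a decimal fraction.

Fraction to L = 633.7/1498 = 0.4230.

0.423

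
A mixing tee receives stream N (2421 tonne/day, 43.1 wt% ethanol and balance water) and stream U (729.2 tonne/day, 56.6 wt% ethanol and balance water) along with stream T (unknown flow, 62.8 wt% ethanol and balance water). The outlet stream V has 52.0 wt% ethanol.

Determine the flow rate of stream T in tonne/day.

1684 tonne/day

Let T be the unknown flow. Total out = 3150.2 + T.
ethanol balance: 1456.2 + 0.628·T = 0.520·(3150.2 + T)
(0.628 − 0.520)·T = 0.520×3150.2 − 1456.2 = 181.93
T = 181.93 / 0.108 = 1684.5 tonne/day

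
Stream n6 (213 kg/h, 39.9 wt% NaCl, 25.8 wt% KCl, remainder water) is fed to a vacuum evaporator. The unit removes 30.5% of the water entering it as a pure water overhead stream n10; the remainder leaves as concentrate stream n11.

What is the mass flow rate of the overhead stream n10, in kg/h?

22.28 kg/h

water entering = 213×0.343 = 73.059 kg/h; overhead removed = 0.305×73.059 = 22.283 kg/h.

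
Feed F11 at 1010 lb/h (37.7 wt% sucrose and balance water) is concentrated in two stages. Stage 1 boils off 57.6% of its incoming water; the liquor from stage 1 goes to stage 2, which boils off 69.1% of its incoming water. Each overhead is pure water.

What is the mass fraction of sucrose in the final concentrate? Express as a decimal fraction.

water in feed = 1010×0.623 = 629.23 lb/h.
After stage 1: water left = (1−0.576)×629.23 = 266.79; stream total = 647.56 lb/h.
After stage 2: water left = (1−0.691)×266.79 = 82.439; final concentrate = 463.21 lb/h.
sucrose fraction = 380.77/463.21 = 0.8220.

0.8220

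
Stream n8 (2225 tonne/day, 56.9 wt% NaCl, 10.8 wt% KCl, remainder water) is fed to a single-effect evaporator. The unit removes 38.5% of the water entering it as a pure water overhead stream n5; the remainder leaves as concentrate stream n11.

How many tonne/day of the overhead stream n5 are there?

water entering = 2225×0.323 = 718.68 tonne/day; overhead removed = 0.385×718.68 = 276.69 tonne/day.

276.7 tonne/day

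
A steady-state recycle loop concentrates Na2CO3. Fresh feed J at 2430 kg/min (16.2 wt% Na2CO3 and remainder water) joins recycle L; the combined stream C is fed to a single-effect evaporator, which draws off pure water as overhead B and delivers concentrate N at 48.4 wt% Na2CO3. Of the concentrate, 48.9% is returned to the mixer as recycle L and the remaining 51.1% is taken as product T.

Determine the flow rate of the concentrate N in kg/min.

Overall Na2CO3 balance (none leaves overhead): Na2CO3 in fresh feed = Na2CO3 in product, i.e. 2430×0.162 = (1−0.489)·N·0.484.
N = 393.66/(0.484×0.511) = 1591.7 kg/min.

1592 kg/min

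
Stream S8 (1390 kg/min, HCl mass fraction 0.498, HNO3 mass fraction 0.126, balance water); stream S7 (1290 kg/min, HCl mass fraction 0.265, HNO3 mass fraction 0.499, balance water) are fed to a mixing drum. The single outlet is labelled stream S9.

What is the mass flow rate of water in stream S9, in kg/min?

water out = water in = 1390×0.376 + 1290×0.236 = 827.08 kg/min.

827.1 kg/min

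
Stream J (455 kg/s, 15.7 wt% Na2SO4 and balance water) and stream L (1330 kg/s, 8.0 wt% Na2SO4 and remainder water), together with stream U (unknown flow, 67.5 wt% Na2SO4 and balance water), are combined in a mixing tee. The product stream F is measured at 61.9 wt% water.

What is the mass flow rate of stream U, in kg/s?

Let U be the unknown flow. Total out = 1785 + U.
water balance: 1607.2 + 0.325·U = 0.619·(1785 + U)
(0.325 − 0.619)·U = 0.619×1785 − 1607.2 = -502.25
U = -502.25 / -0.294 = 1708.3 kg/s

1708 kg/s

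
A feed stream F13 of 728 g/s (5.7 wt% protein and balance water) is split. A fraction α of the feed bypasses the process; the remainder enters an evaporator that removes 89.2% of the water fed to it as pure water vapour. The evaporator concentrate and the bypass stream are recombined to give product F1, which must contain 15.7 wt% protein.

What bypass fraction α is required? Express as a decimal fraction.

All 728×0.057 = 41.496 g/s of protein reaches F1, so F1 = 41.496/0.157 = 264.31 g/s and vapour = 463.69 g/s.
The evaporator receives (1−α)·728 of feed at 0.943 water and removes 0.892 of that water:
0.892×0.943×(1−α)×728 = 463.69
(1−α) = 463.69/612.36 = 0.7572;  α = 0.2428.

0.243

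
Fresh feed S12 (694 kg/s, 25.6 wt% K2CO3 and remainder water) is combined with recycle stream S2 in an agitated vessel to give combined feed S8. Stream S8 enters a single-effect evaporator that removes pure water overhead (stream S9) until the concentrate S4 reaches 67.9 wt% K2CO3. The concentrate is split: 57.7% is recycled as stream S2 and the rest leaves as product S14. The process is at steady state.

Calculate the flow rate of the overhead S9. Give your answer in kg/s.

Overall K2CO3 balance (none leaves overhead): K2CO3 in fresh feed = K2CO3 in product, i.e. 694×0.256 = (1−0.577)·S4·0.679.
S4 = 177.66/(0.679×0.423) = 618.57 kg/s.
Recycle S2 = 0.577×618.57 = 356.92 kg/s.
Combined feed S8 = 694 + 356.92 = 1050.9 kg/s.
Overhead S9 = S8 − S4 = 1050.9 − 618.57 = 432.34 kg/s.

432.3 kg/s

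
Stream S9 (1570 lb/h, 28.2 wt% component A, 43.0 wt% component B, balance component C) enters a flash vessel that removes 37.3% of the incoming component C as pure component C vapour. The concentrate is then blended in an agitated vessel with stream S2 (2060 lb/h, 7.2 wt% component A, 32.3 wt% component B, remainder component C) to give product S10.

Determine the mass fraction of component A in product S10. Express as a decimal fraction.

Vapour removed = 0.373×0.288×1570 = 168.66 lb/h; concentrate = 1401.3 lb/h.
component A reaching the mixer = 442.74 (from concentrate) + 2060×0.072 = 591.06 lb/h.
Product flow = 1401.3 + 2060 = 3461.3 lb/h; component A fraction = 0.171.

0.171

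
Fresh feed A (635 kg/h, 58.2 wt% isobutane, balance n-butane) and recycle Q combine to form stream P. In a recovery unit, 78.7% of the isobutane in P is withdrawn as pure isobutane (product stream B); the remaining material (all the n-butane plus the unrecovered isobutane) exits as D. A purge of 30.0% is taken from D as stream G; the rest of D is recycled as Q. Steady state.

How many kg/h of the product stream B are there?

341.8 kg/h

isobutane in P: m_A = 635×0.582 + (1−0.300)·(1−0.787)·m_A, so m_A = 369.57/0.8509 = 434.33 kg/h.
Product B = 0.787×434.33 = 341.82 kg/h.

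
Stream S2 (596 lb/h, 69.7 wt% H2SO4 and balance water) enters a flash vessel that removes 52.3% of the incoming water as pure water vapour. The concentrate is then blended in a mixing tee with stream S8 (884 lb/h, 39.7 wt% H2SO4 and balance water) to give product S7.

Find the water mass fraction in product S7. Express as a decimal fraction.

Vapour removed = 0.523×0.303×596 = 94.448 lb/h; concentrate = 501.55 lb/h.
water reaching the mixer = 86.14 (from concentrate) + 884×0.603 = 619.19 lb/h.
Product flow = 501.55 + 884 = 1385.6 lb/h; water fraction = 0.447.

0.447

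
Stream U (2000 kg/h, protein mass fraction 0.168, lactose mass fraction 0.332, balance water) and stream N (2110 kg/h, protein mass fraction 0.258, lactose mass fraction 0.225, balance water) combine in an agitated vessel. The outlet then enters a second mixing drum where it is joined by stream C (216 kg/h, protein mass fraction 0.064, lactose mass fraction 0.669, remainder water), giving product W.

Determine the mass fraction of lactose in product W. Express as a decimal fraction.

Overall, product flow = 4326 kg/h.
lactose in = 2000×0.332 + 2110×0.225 + 216×0.669 = 1283.3 kg/h.
lactose fraction in W = 0.297.

0.297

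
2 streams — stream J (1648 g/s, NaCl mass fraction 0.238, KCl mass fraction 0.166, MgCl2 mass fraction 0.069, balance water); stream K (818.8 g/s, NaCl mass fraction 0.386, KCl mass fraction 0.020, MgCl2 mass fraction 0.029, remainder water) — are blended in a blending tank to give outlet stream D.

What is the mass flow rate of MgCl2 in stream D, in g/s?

MgCl2 out = MgCl2 in = 1648×0.069 + 818.8×0.029 = 137.46 g/s.

137.5 g/s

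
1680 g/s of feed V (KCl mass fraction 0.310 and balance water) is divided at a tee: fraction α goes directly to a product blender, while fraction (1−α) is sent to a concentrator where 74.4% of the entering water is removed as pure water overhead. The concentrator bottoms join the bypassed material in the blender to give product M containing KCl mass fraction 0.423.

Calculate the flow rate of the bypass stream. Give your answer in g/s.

All 1680×0.310 = 520.8 g/s of KCl reaches M, so M = 520.8/0.423 = 1231.2 g/s and vapour = 448.79 g/s.
The evaporator receives (1−α)·1680 of feed at 0.690 water and removes 0.744 of that water:
0.744×0.690×(1−α)×1680 = 448.79
(1−α) = 448.79/862.44 = 0.5204;  α = 0.4796.
Bypass flow = 0.4796×1680 = 805.77 g/s.

805.8 g/s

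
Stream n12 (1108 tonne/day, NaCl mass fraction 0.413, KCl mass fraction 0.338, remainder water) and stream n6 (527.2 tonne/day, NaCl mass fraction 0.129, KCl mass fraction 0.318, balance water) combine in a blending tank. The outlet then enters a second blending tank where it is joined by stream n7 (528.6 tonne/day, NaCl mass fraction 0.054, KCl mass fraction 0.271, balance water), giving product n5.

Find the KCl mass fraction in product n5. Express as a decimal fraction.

0.317

Overall, product flow = 2163.8 tonne/day.
KCl in = 1108×0.338 + 527.2×0.318 + 528.6×0.271 = 685.4 tonne/day.
KCl fraction in n5 = 0.317.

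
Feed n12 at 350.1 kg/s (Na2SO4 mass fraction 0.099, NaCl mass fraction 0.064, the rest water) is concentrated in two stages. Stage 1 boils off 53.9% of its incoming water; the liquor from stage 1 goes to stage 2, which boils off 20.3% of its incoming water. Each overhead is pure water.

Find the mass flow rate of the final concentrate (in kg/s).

water in feed = 350.1×0.837 = 293.03 kg/s.
After stage 1: water left = (1−0.539)×293.03 = 135.09; stream total = 192.15 kg/s.
After stage 2: water left = (1−0.203)×135.09 = 107.67; final concentrate = 164.73 kg/s.

164.7 kg/s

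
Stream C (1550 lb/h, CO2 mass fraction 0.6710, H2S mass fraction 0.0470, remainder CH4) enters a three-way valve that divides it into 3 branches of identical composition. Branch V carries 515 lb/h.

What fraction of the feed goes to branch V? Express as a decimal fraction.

0.332

Fraction to V = 515/1550 = 0.3323.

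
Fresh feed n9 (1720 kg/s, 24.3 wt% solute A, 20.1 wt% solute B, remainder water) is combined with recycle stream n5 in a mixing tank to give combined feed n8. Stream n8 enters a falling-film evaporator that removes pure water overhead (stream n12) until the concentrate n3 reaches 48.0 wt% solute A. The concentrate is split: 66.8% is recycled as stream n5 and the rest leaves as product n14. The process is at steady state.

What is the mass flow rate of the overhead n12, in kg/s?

Overall solute A balance (none leaves overhead): solute A in fresh feed = solute A in product, i.e. 1720×0.243 = (1−0.668)·n3·0.480.
n3 = 417.96/(0.480×0.332) = 2622.7 kg/s.
Recycle n5 = 0.668×2622.7 = 1752 kg/s.
Combined feed n8 = 1720 + 1752 = 3472 kg/s.
Overhead n12 = n8 − n3 = 3472 − 2622.7 = 849.25 kg/s.

849.2 kg/s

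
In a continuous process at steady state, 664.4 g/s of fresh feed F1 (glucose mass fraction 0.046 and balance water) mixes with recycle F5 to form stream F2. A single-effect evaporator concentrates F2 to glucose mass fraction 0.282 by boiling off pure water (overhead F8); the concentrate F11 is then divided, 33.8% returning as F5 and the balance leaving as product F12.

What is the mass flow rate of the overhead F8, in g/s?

556 g/s

Overall glucose balance (none leaves overhead): glucose in fresh feed = glucose in product, i.e. 664.4×0.046 = (1−0.338)·F11·0.282.
F11 = 30.562/(0.282×0.662) = 163.71 g/s.
Recycle F5 = 0.338×163.71 = 55.335 g/s.
Combined feed F2 = 664.4 + 55.335 = 719.73 g/s.
Overhead F8 = F2 − F11 = 719.73 − 163.71 = 556.02 g/s.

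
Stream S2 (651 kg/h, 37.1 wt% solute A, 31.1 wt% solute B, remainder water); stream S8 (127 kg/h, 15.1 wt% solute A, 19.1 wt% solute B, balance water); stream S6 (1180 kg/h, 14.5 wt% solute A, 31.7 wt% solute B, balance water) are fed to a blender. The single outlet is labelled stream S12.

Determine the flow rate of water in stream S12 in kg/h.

water out = water in = 651×0.318 + 127×0.658 + 1180×0.538 = 925.42 kg/h.

925.4 kg/h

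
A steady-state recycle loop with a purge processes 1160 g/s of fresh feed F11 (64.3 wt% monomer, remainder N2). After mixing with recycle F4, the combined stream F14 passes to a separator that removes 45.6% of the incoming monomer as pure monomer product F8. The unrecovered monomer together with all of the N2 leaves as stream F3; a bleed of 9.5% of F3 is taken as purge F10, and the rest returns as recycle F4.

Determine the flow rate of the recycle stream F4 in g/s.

4668 g/s

N2 enters only via F11 and leaves only via the purge: 1160×0.357 = 0.095×(N2 in F3), and the separator passes all N2, so N2 in F14 = N2 in F3 = 4359.2 g/s.
monomer in F14: m_A = 1160×0.643 + (1−0.095)·(1−0.456)·m_A, so m_A = 745.88/0.5077 = 1469.2 g/s.
F3 = (1−0.456)×1469.2 + 4359.2 = 5158.4 g/s.
Recycle F4 = (1−0.095)×5158.4 = 4668.4 g/s.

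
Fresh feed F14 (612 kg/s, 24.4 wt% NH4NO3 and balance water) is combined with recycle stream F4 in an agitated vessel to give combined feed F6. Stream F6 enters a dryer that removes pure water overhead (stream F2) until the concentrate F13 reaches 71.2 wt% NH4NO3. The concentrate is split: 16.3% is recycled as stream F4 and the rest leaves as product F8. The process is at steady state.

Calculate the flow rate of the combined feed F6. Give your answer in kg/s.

Overall NH4NO3 balance (none leaves overhead): NH4NO3 in fresh feed = NH4NO3 in product, i.e. 612×0.244 = (1−0.163)·F13·0.712.
F13 = 149.33/(0.712×0.837) = 250.57 kg/s.
Recycle F4 = 0.163×250.57 = 40.844 kg/s.
Combined feed F6 = 612 + 40.844 = 652.84 kg/s.

652.8 kg/s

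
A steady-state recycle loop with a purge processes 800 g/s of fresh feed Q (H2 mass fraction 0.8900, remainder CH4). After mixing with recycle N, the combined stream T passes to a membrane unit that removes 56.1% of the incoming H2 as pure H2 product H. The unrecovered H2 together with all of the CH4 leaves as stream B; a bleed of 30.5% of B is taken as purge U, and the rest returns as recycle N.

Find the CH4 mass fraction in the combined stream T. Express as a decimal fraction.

CH4 enters only via Q and leaves only via the purge: 800×0.110 = 0.305×(CH4 in B), and the membrane unit passes all CH4, so CH4 in T = CH4 in B = 288.52 g/s.
H2 in T: m_A = 800×0.890 + (1−0.305)·(1−0.561)·m_A, so m_A = 712/0.6949 = 1024.6 g/s.
T = 1024.6 + 288.52 = 1313.1 g/s.
CH4 fraction in T = 288.52/1313.1 = 0.2197.

0.2197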